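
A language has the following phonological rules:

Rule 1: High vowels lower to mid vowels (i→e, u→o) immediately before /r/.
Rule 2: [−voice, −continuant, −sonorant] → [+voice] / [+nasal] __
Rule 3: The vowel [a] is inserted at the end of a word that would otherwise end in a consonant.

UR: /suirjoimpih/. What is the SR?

suerjoimbiha

Rule 1 (pre-rhotic lowering): /i/ is a high vowel immediately before /r/, so it lowers to [e]. /suirjoimpih/ → suerjoimpih.
Rule 2 (post-nasal voicing): /p/ is a voiceless stop immediately after the nasal /m/, so it voices to [b]. /suerjoimpih/ → suerjoimbih.
Rule 3 (final a-epenthesis): the form ends in the consonant /h/, so [a] is inserted word-finally. /suerjoimbih/ → suerjoimbiha.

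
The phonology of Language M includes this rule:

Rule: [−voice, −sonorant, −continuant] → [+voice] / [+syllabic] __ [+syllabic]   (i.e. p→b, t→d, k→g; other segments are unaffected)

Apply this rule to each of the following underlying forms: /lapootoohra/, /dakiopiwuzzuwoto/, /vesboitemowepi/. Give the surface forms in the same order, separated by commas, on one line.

laboodoohra, dagiobiwuzzuwodo, vesboidemowebi

/lapootoohra/: /p/ is a voiceless stop between vowels /a/ and /o/, so it voices to [b]. /t/ is a voiceless stop between vowels /o/ and /o/, so it voices to [d]. → [laboodoohra].
/dakiopiwuzzuwoto/: /k/ is a voiceless stop between vowels /a/ and /i/, so it voices to [g]. /p/ is a voiceless stop between vowels /o/ and /i/, so it voices to [b]. /t/ is a voiceless stop between vowels /o/ and /o/, so it voices to [d]. → [dagiobiwuzzuwodo].
/vesboitemowepi/: /t/ is a voiceless stop between vowels /i/ and /e/, so it voices to [d]. /p/ is a voiceless stop between vowels /e/ and /i/, so it voices to [b]. → [vesboidemowebi].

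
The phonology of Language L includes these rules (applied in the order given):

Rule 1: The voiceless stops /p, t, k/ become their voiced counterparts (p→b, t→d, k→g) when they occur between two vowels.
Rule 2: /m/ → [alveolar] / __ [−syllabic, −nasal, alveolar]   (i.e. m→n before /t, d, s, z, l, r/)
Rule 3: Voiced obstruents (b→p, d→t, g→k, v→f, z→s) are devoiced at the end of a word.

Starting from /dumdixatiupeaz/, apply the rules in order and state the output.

Rule 1 (intervocalic voicing): /t/ is a voiceless stop between vowels /a/ and /i/, so it voices to [d]. /p/ is a voiceless stop between vowels /u/ and /e/, so it voices to [b]. /dumdixatiupeaz/ → dumdixadiubeaz.
Rule 2 (nasal place assimilation): /m/ precedes the alveolar consonant /d/, so it assimilates in place to [n]. /dumdixadiubeaz/ → dundixadiubeaz.
Rule 3 (final devoicing): /z/ is a voiced obstruent in word-final position, so it devoices to [s]. /dundixadiubeaz/ → dundixadiubeas.

dundixadiubeas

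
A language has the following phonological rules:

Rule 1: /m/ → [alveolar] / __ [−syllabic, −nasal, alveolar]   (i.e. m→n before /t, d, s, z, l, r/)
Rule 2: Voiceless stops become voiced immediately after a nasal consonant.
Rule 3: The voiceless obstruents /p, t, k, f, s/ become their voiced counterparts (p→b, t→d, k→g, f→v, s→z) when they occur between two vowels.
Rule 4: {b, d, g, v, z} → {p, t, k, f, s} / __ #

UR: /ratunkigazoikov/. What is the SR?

Rule 1 (nasal place assimilation): no segment meets the environment; /ratunkigazoikov/ is unchanged.
Rule 2 (post-nasal voicing): /k/ is a voiceless stop immediately after the nasal /n/, so it voices to [g]. /ratunkigazoikov/ → ratungigazoikov.
Rule 3 (intervocalic voicing): /t/ is a voiceless obstruent between vowels /a/ and /u/, so it voices to [d]. /k/ is a voiceless obstruent between vowels /i/ and /o/, so it voices to [g]. /ratungigazoikov/ → radungigazoigov.
Rule 4 (final devoicing): /v/ is a voiced obstruent in word-final position, so it devoices to [f]. /radungigazoigov/ → radungigazoigof.

radungigazoigof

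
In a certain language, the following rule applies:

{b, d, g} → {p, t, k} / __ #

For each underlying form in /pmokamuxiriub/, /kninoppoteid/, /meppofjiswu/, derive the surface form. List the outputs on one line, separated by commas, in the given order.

/pmokamuxiriub/: /b/ is a voiced stop in word-final position, so it devoices to [p]. → [pmokamuxiriup].
/kninoppoteid/: /d/ is a voiced stop in word-final position, so it devoices to [t]. → [kninoppoteit].
/meppofjiswu/: the rule's environment is not met; surfaces unchanged as [meppofjiswu].

pmokamuxiriup, kninoppoteit, meppofjiswu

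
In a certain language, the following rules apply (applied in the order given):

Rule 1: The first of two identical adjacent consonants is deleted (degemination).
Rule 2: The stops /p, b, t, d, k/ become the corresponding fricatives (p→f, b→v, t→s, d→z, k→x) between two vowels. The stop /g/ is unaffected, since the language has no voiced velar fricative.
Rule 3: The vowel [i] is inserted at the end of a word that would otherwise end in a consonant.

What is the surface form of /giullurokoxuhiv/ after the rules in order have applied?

giuluroxoxuhivi

Rule 1 (degemination): /ll/ is a geminate; the first /l/ deletes. /giullurokoxuhiv/ → giulurokoxuhiv.
Rule 2 (intervocalic spirantization): /k/ is a stop between vowels /o/ and /o/, so it spirantizes to the fricative [x]. /giulurokoxuhiv/ → giuluroxoxuhiv.
Rule 3 (final i-epenthesis): the form ends in the consonant /v/, so [i] is inserted word-finally. /giuluroxoxuhiv/ → giuluroxoxuhivi.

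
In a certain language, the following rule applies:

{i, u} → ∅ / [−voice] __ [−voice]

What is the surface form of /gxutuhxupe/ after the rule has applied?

gxthxpe

/u/ is a high vowel flanked by voiceless consonants /x/ and /t/, so it deletes.
/u/ is a high vowel flanked by voiceless consonants /t/ and /h/, so it deletes.
/u/ is a high vowel flanked by voiceless consonants /x/ and /p/, so it deletes.
Surface form: [gxthxpe].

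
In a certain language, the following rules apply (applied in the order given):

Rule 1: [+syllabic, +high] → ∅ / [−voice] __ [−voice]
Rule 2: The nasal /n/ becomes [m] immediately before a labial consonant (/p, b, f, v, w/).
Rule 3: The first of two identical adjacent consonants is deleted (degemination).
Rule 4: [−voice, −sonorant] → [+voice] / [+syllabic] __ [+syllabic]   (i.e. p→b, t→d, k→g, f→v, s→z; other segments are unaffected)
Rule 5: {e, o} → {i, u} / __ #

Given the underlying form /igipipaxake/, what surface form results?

Rule 1 (high vowel syncope): /i/ is a high vowel flanked by voiceless consonants /p/ and /p/, so it deletes. /igipipaxake/ → igippaxake.
Rule 2 (nasal place assimilation): no segment meets the environment; /igippaxake/ is unchanged.
Rule 3 (degemination): /pp/ is a geminate; the first /p/ deletes. /igippaxake/ → igipaxake.
Rule 4 (intervocalic voicing): /p/ is a voiceless obstruent between vowels /i/ and /a/, so it voices to [b]. /k/ is a voiceless obstruent between vowels /a/ and /e/, so it voices to [g]. /igipaxake/ → igibaxage.
Rule 5 (final vowel raising): /e/ is a mid vowel in word-final position, so it raises to [i]. /igibaxage/ → igibaxagi.

igibaxagi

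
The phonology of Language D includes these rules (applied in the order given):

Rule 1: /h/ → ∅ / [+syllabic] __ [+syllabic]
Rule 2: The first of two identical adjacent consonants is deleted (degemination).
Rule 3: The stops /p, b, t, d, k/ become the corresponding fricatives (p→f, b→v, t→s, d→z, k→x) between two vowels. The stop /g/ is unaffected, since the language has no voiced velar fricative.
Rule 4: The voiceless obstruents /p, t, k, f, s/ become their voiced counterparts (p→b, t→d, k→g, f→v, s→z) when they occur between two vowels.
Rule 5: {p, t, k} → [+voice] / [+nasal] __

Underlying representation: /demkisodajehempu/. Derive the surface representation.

demgizozajeembu

Rule 1 (intervocalic h-deletion): /h/ occurs between vowels /e/ and /e/, so it deletes. /demkisodajehempu/ → demkisodajeempu.
Rule 2 (degemination): no segment meets the environment; /demkisodajeempu/ is unchanged.
Rule 3 (intervocalic spirantization): /d/ is a stop between vowels /o/ and /a/, so it spirantizes to the fricative [z]. /demkisodajeempu/ → demkisozajeempu.
Rule 4 (intervocalic voicing): /s/ is a voiceless obstruent between vowels /i/ and /o/, so it voices to [z]. /demkisozajeempu/ → demkizozajeempu.
Rule 5 (post-nasal voicing): /k/ is a voiceless stop immediately after the nasal /m/, so it voices to [g]. /p/ is a voiceless stop immediately after the nasal /m/, so it voices to [b]. /demkizozajeempu/ → demgizozajeembu.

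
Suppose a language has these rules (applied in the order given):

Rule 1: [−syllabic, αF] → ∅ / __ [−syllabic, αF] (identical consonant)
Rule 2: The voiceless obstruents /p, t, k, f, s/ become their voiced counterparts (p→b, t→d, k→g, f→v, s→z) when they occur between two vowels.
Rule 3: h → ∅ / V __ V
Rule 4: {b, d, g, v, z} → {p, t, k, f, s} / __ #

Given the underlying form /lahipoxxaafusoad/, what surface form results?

Rule 1 (degemination): /xx/ is a geminate; the first /x/ deletes. /lahipoxxaafusoad/ → lahipoxaafusoad.
Rule 2 (intervocalic voicing): /p/ is a voiceless obstruent between vowels /i/ and /o/, so it voices to [b]. /f/ is a voiceless obstruent between vowels /a/ and /u/, so it voices to [v]. /s/ is a voiceless obstruent between vowels /u/ and /o/, so it voices to [z]. /lahipoxaafusoad/ → lahiboxaavuzoad.
Rule 3 (intervocalic h-deletion): /h/ occurs between vowels /a/ and /i/, so it deletes. /lahiboxaavuzoad/ → laiboxaavuzoad.
Rule 4 (final devoicing): /d/ is a voiced obstruent in word-final position, so it devoices to [t]. /laiboxaavuzoad/ → laiboxaavuzoat.

laiboxaavuzoat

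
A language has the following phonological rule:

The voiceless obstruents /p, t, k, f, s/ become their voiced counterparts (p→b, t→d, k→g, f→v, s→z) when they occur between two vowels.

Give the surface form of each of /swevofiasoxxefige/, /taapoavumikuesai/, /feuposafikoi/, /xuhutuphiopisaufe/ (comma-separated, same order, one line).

/swevofiasoxxefige/: /f/ is a voiceless obstruent between vowels /o/ and /i/, so it voices to [v]. /s/ is a voiceless obstruent between vowels /a/ and /o/, so it voices to [z]. /f/ is a voiceless obstruent between vowels /e/ and /i/, so it voices to [v]. → [swevoviazoxxevige].
/taapoavumikuesai/: /p/ is a voiceless obstruent between vowels /a/ and /o/, so it voices to [b]. /k/ is a voiceless obstruent between vowels /i/ and /u/, so it voices to [g]. /s/ is a voiceless obstruent between vowels /e/ and /a/, so it voices to [z]. → [taaboavumiguezai].
/feuposafikoi/: /p/ is a voiceless obstruent between vowels /u/ and /o/, so it voices to [b]. /s/ is a voiceless obstruent between vowels /o/ and /a/, so it voices to [z]. /f/ is a voiceless obstruent between vowels /a/ and /i/, so it voices to [v]. /k/ is a voiceless obstruent between vowels /i/ and /o/, so it voices to [g]. → [feubozavigoi].
/xuhutuphiopisaufe/: /t/ is a voiceless obstruent between vowels /u/ and /u/, so it voices to [d]. /p/ is a voiceless obstruent between vowels /o/ and /i/, so it voices to [b]. /s/ is a voiceless obstruent between vowels /i/ and /a/, so it voices to [z]. /f/ is a voiceless obstruent between vowels /u/ and /e/, so it voices to [v]. → [xuhuduphiobizauve].

swevoviazoxxevige, taaboavumiguezai, feubozavigoi, xuhuduphiobizauve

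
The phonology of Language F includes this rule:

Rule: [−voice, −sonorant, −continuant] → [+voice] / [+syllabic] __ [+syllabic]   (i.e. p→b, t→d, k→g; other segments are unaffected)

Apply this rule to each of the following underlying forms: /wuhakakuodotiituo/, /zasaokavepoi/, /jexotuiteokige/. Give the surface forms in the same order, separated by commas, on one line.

wuhagaguododiiduo, zasaogaveboi, jexoduideogige

/wuhakakuodotiituo/: /k/ is a voiceless stop between vowels /a/ and /a/, so it voices to [g]. /k/ is a voiceless stop between vowels /a/ and /u/, so it voices to [g]. /t/ is a voiceless stop between vowels /o/ and /i/, so it voices to [d]. /t/ is a voiceless stop between vowels /i/ and /u/, so it voices to [d]. → [wuhagaguododiiduo].
/zasaokavepoi/: /k/ is a voiceless stop between vowels /o/ and /a/, so it voices to [g]. /p/ is a voiceless stop between vowels /e/ and /o/, so it voices to [b]. → [zasaogaveboi].
/jexotuiteokige/: /t/ is a voiceless stop between vowels /o/ and /u/, so it voices to [d]. /t/ is a voiceless stop between vowels /i/ and /e/, so it voices to [d]. /k/ is a voiceless stop between vowels /o/ and /i/, so it voices to [g]. → [jexoduideogige].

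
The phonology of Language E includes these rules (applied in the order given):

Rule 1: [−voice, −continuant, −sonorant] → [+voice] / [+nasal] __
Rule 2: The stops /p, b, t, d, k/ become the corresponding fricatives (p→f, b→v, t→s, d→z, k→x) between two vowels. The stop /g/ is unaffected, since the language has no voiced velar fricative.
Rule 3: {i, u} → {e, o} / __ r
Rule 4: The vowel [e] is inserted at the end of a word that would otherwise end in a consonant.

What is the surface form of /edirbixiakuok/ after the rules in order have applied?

Rule 1 (post-nasal voicing): no segment meets the environment; /edirbixiakuok/ is unchanged.
Rule 2 (intervocalic spirantization): /d/ is a stop between vowels /e/ and /i/, so it spirantizes to the fricative [z]. /k/ is a stop between vowels /a/ and /u/, so it spirantizes to the fricative [x]. /edirbixiakuok/ → ezirbixiaxuok.
Rule 3 (pre-rhotic lowering): /i/ is a high vowel immediately before /r/, so it lowers to [e]. /ezirbixiaxuok/ → ezerbixiaxuok.
Rule 4 (final e-epenthesis): the form ends in the consonant /k/, so [e] is inserted word-finally. /ezerbixiaxuok/ → ezerbixiaxuoke.

ezerbixiaxuoke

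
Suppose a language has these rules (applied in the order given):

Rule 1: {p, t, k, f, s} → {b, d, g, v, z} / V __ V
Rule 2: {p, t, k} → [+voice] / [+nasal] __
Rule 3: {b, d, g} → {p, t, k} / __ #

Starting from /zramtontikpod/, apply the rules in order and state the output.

zramdondikpot

Rule 1 (intervocalic voicing): no segment meets the environment; /zramtontikpod/ is unchanged.
Rule 2 (post-nasal voicing): /t/ is a voiceless stop immediately after the nasal /m/, so it voices to [d]. /t/ is a voiceless stop immediately after the nasal /n/, so it voices to [d]. /zramtontikpod/ → zramdondikpod.
Rule 3 (final devoicing): /d/ is a voiced stop in word-final position, so it devoices to [t]. /zramdondikpod/ → zramdondikpot.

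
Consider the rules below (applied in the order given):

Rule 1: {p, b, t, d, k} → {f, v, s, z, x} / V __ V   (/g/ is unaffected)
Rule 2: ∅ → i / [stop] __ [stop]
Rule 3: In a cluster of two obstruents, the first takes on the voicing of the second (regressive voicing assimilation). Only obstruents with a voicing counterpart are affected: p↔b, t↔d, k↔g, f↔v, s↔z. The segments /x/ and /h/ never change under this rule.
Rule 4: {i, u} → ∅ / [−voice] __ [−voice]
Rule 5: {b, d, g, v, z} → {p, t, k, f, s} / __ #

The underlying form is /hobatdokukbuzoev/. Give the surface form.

Rule 1 (intervocalic spirantization): /b/ is a stop between vowels /o/ and /a/, so it spirantizes to the fricative [v]. /k/ is a stop between vowels /o/ and /u/, so it spirantizes to the fricative [x]. /hobatdokukbuzoev/ → hovatdoxukbuzoev.
Rule 2 (stop-cluster i-epenthesis): /t/ and /d/ form a stop–stop cluster, so [i] is inserted between them. /k/ and /b/ form a stop–stop cluster, so [i] is inserted between them. /hovatdoxukbuzoev/ → hovatidoxukibuzoev.
Rule 3 (regressive voicing assimilation): no segment meets the environment; /hovatidoxukibuzoev/ is unchanged.
Rule 4 (high vowel syncope): /u/ is a high vowel flanked by voiceless consonants /x/ and /k/, so it deletes. /hovatidoxukibuzoev/ → hovatidoxkibuzoev.
Rule 5 (final devoicing): /v/ is a voiced obstruent in word-final position, so it devoices to [f]. /hovatidoxkibuzoev/ → hovatidoxkibuzoef.

hovatidoxkibuzoef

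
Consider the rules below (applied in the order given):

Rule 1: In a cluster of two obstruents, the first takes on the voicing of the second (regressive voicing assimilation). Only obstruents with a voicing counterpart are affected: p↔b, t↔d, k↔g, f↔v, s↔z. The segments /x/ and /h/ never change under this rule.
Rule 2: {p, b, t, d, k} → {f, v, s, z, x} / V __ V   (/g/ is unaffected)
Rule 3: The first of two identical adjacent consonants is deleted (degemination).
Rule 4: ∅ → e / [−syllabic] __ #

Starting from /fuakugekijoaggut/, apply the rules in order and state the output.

fuaxugexijoagute

Rule 1 (regressive voicing assimilation): no segment meets the environment; /fuakugekijoaggut/ is unchanged.
Rule 2 (intervocalic spirantization): /k/ is a stop between vowels /a/ and /u/, so it spirantizes to the fricative [x]. /k/ is a stop between vowels /e/ and /i/, so it spirantizes to the fricative [x]. /fuakugekijoaggut/ → fuaxugexijoaggut.
Rule 3 (degemination): /gg/ is a geminate; the first /g/ deletes. /fuaxugexijoaggut/ → fuaxugexijoagut.
Rule 4 (final e-epenthesis): the form ends in the consonant /t/, so [e] is inserted word-finally. /fuaxugexijoagut/ → fuaxugexijoagute.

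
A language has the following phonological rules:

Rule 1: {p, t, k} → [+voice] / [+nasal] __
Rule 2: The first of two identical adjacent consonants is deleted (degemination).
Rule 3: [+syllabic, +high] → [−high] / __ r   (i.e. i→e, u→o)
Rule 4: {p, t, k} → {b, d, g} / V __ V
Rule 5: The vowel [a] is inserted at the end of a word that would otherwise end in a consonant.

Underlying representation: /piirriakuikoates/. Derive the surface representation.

pieriaguigoadesa

Rule 1 (post-nasal voicing): no segment meets the environment; /piirriakuikoates/ is unchanged.
Rule 2 (degemination): /rr/ is a geminate; the first /r/ deletes. /piirriakuikoates/ → piiriakuikoates.
Rule 3 (pre-rhotic lowering): /i/ is a high vowel immediately before /r/, so it lowers to [e]. /piiriakuikoates/ → pieriakuikoates.
Rule 4 (intervocalic voicing): /k/ is a voiceless stop between vowels /a/ and /u/, so it voices to [g]. /k/ is a voiceless stop between vowels /i/ and /o/, so it voices to [g]. /t/ is a voiceless stop between vowels /a/ and /e/, so it voices to [d]. /pieriakuikoates/ → pieriaguigoades.
Rule 5 (final a-epenthesis): the form ends in the consonant /s/, so [a] is inserted word-finally. /pieriaguigoades/ → pieriaguigoadesa.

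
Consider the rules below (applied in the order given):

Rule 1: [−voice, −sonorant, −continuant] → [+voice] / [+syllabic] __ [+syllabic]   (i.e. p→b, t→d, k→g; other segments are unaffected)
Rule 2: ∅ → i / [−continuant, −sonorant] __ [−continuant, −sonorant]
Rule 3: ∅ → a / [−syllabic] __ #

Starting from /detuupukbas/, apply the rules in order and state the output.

deduubukibasa

Rule 1 (intervocalic voicing): /t/ is a voiceless stop between vowels /e/ and /u/, so it voices to [d]. /p/ is a voiceless stop between vowels /u/ and /u/, so it voices to [b]. /detuupukbas/ → deduubukbas.
Rule 2 (stop-cluster i-epenthesis): /k/ and /b/ form a stop–stop cluster, so [i] is inserted between them. /deduubukbas/ → deduubukibas.
Rule 3 (final a-epenthesis): the form ends in the consonant /s/, so [a] is inserted word-finally. /deduubukibas/ → deduubukibasa.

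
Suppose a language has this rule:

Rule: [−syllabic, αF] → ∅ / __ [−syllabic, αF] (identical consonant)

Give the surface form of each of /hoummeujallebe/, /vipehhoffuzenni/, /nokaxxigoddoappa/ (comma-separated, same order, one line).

/hoummeujallebe/: /mm/ is a geminate; the first /m/ deletes. /ll/ is a geminate; the first /l/ deletes. → [houmeujalebe].
/vipehhoffuzenni/: /hh/ is a geminate; the first /h/ deletes. /ff/ is a geminate; the first /f/ deletes. /nn/ is a geminate; the first /n/ deletes. → [vipehofuzeni].
/nokaxxigoddoappa/: /xx/ is a geminate; the first /x/ deletes. /dd/ is a geminate; the first /d/ deletes. /pp/ is a geminate; the first /p/ deletes. → [nokaxigodoapa].

houmeujalebe, vipehofuzeni, nokaxigodoapa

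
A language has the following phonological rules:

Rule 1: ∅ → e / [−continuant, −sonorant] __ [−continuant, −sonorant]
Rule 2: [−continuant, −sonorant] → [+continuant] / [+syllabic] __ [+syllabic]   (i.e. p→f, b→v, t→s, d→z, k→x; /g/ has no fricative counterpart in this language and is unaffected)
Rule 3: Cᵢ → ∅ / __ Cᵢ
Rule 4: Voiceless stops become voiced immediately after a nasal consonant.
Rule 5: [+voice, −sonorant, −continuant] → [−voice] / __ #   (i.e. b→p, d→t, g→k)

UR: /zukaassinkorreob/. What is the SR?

zuxaasingoreop

Rule 1 (stop-cluster e-epenthesis): no segment meets the environment; /zukaassinkorreob/ is unchanged.
Rule 2 (intervocalic spirantization): /k/ is a stop between vowels /u/ and /a/, so it spirantizes to the fricative [x]. /zukaassinkorreob/ → zuxaassinkorreob.
Rule 3 (degemination): /ss/ is a geminate; the first /s/ deletes. /rr/ is a geminate; the first /r/ deletes. /zuxaassinkorreob/ → zuxaasinkoreob.
Rule 4 (post-nasal voicing): /k/ is a voiceless stop immediately after the nasal /n/, so it voices to [g]. /zuxaasinkoreob/ → zuxaasingoreob.
Rule 5 (final devoicing): /b/ is a voiced stop in word-final position, so it devoices to [p]. /zuxaasingoreob/ → zuxaasingoreop.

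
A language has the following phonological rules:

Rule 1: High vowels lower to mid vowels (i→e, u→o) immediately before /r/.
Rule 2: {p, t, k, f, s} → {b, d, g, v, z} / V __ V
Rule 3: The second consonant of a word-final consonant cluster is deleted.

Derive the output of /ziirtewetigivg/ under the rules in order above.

Rule 1 (pre-rhotic lowering): /i/ is a high vowel immediately before /r/, so it lowers to [e]. /ziirtewetigivg/ → ziertewetigivg.
Rule 2 (intervocalic voicing): /t/ is a voiceless obstruent between vowels /e/ and /i/, so it voices to [d]. /ziertewetigivg/ → ziertewedigivg.
Rule 3 (final cluster simplification): /g/ is the second consonant of a word-final cluster /vg/, so it deletes. /ziertewedigivg/ → ziertewedigiv.

ziertewedigiv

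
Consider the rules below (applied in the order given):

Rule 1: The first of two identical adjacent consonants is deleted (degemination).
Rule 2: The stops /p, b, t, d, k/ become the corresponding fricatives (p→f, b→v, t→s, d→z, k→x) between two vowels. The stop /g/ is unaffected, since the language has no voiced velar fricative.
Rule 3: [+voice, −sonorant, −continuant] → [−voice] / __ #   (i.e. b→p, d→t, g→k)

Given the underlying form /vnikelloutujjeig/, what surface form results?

vnixelousujeik

Rule 1 (degemination): /ll/ is a geminate; the first /l/ deletes. /jj/ is a geminate; the first /j/ deletes. /vnikelloutujjeig/ → vnikeloutujeig.
Rule 2 (intervocalic spirantization): /k/ is a stop between vowels /i/ and /e/, so it spirantizes to the fricative [x]. /t/ is a stop between vowels /u/ and /u/, so it spirantizes to the fricative [s]. /vnikeloutujeig/ → vnixelousujeig.
Rule 3 (final devoicing): /g/ is a voiced stop in word-final position, so it devoices to [k]. /vnixelousujeig/ → vnixelousujeik.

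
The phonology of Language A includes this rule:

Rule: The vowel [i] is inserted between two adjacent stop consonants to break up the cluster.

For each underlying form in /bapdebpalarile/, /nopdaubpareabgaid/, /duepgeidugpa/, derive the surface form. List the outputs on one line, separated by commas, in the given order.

bapidebipalarile, nopidaubipareabigaid, duepigeidugipa

/bapdebpalarile/: /p/ and /d/ form a stop–stop cluster, so [i] is inserted between them. /b/ and /p/ form a stop–stop cluster, so [i] is inserted between them. → [bapidebipalarile].
/nopdaubpareabgaid/: /p/ and /d/ form a stop–stop cluster, so [i] is inserted between them. /b/ and /p/ form a stop–stop cluster, so [i] is inserted between them. /b/ and /g/ form a stop–stop cluster, so [i] is inserted between them. → [nopidaubipareabigaid].
/duepgeidugpa/: /p/ and /g/ form a stop–stop cluster, so [i] is inserted between them. /g/ and /p/ form a stop–stop cluster, so [i] is inserted between them. → [duepigeidugipa].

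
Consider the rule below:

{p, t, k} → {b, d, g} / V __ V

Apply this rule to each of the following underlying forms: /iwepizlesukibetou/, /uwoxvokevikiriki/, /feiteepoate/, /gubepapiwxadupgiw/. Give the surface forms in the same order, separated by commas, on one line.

/iwepizlesukibetou/: /p/ is a voiceless stop between vowels /e/ and /i/, so it voices to [b]. /k/ is a voiceless stop between vowels /u/ and /i/, so it voices to [g]. /t/ is a voiceless stop between vowels /e/ and /o/, so it voices to [d]. → [iwebizlesugibedou].
/uwoxvokevikiriki/: /k/ is a voiceless stop between vowels /o/ and /e/, so it voices to [g]. /k/ is a voiceless stop between vowels /i/ and /i/, so it voices to [g]. /k/ is a voiceless stop between vowels /i/ and /i/, so it voices to [g]. → [uwoxvogevigirigi].
/feiteepoate/: /t/ is a voiceless stop between vowels /i/ and /e/, so it voices to [d]. /p/ is a voiceless stop between vowels /e/ and /o/, so it voices to [b]. /t/ is a voiceless stop between vowels /a/ and /e/, so it voices to [d]. → [feideeboade].
/gubepapiwxadupgiw/: /p/ is a voiceless stop between vowels /e/ and /a/, so it voices to [b]. /p/ is a voiceless stop between vowels /a/ and /i/, so it voices to [b]. → [gubebabiwxadupgiw].

iwebizlesugibedou, uwoxvogevigirigi, feideeboade, gubebabiwxadupgiw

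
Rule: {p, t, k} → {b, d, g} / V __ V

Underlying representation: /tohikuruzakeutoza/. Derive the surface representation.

/k/ is a voiceless stop between vowels /i/ and /u/, so it voices to [g].
/k/ is a voiceless stop between vowels /a/ and /e/, so it voices to [g].
/t/ is a voiceless stop between vowels /u/ and /o/, so it voices to [d].
The other instance of /t/ does not occur in the required environment and remains unchanged.
Surface form: [tohiguruzageudoza].

tohiguruzageudoza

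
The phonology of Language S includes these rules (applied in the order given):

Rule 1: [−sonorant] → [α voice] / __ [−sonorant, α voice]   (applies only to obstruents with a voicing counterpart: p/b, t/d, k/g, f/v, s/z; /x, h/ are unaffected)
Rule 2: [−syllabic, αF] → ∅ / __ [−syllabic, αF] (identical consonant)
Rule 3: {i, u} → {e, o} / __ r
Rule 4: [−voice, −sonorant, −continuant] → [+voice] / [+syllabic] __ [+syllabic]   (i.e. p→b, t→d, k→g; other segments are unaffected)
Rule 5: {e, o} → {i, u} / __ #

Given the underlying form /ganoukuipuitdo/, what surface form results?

Rule 1 (regressive voicing assimilation): /t/ precedes the voiced obstruent /d/, so it voices to [d] by assimilation. /ganoukuipuitdo/ → ganoukuipuiddo.
Rule 2 (degemination): /dd/ is a geminate; the first /d/ deletes. /ganoukuipuiddo/ → ganoukuipuido.
Rule 3 (pre-rhotic lowering): no segment meets the environment; /ganoukuipuido/ is unchanged.
Rule 4 (intervocalic voicing): /k/ is a voiceless stop between vowels /u/ and /u/, so it voices to [g]. /p/ is a voiceless stop between vowels /i/ and /u/, so it voices to [b]. /ganoukuipuido/ → ganouguibuido.
Rule 5 (final vowel raising): /o/ is a mid vowel in word-final position, so it raises to [u]. /ganouguibuido/ → ganouguibuidu.

ganouguibuidu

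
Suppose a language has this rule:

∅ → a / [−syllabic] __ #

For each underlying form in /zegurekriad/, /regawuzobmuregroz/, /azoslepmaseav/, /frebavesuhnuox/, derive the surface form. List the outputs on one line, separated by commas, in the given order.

zegurekriada, regawuzobmuregroza, azoslepmaseava, frebavesuhnuoxa

/zegurekriad/: the form ends in the consonant /d/, so [a] is inserted word-finally. → [zegurekriada].
/regawuzobmuregroz/: the form ends in the consonant /z/, so [a] is inserted word-finally. → [regawuzobmuregroza].
/azoslepmaseav/: the form ends in the consonant /v/, so [a] is inserted word-finally. → [azoslepmaseava].
/frebavesuhnuox/: the form ends in the consonant /x/, so [a] is inserted word-finally. → [frebavesuhnuoxa].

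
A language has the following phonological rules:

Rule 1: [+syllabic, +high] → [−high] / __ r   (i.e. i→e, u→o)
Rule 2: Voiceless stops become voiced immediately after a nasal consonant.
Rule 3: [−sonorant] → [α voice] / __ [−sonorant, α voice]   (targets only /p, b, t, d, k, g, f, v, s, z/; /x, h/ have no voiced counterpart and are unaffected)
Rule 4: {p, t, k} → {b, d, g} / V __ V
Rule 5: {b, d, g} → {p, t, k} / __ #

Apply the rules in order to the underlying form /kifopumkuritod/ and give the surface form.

Rule 1 (pre-rhotic lowering): /u/ is a high vowel immediately before /r/, so it lowers to [o]. /kifopumkuritod/ → kifopumkoritod.
Rule 2 (post-nasal voicing): /k/ is a voiceless stop immediately after the nasal /m/, so it voices to [g]. /kifopumkoritod/ → kifopumgoritod.
Rule 3 (regressive voicing assimilation): no segment meets the environment; /kifopumgoritod/ is unchanged.
Rule 4 (intervocalic voicing): /p/ is a voiceless stop between vowels /o/ and /u/, so it voices to [b]. /t/ is a voiceless stop between vowels /i/ and /o/, so it voices to [d]. /kifopumgoritod/ → kifobumgoridod.
Rule 5 (final devoicing): /d/ is a voiced stop in word-final position, so it devoices to [t]. /kifobumgoridod/ → kifobumgoridot.

kifobumgoridot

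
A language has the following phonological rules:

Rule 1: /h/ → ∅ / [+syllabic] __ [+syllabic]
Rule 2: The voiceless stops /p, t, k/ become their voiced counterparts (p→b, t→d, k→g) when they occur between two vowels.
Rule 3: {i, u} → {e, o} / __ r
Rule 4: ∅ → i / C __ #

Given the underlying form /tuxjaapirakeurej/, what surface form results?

tuxjaaberageoreji

Rule 1 (intervocalic h-deletion): no segment meets the environment; /tuxjaapirakeurej/ is unchanged.
Rule 2 (intervocalic voicing): /p/ is a voiceless stop between vowels /a/ and /i/, so it voices to [b]. /k/ is a voiceless stop between vowels /a/ and /e/, so it voices to [g]. /tuxjaapirakeurej/ → tuxjaabirageurej.
Rule 3 (pre-rhotic lowering): /i/ is a high vowel immediately before /r/, so it lowers to [e]. /u/ is a high vowel immediately before /r/, so it lowers to [o]. /tuxjaabirageurej/ → tuxjaaberageorej.
Rule 4 (final i-epenthesis): the form ends in the consonant /j/, so [i] is inserted word-finally. /tuxjaaberageorej/ → tuxjaaberageoreji.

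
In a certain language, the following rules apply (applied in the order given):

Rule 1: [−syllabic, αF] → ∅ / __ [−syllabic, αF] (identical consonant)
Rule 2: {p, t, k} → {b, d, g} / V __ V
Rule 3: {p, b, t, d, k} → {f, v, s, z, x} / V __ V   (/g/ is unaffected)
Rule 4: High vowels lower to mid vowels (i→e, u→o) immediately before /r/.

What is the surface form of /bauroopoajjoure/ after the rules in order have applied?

baoroovoajoore

Rule 1 (degemination): /jj/ is a geminate; the first /j/ deletes. /bauroopoajjoure/ → bauroopoajoure.
Rule 2 (intervocalic voicing): /p/ is a voiceless stop between vowels /o/ and /o/, so it voices to [b]. /bauroopoajoure/ → baurooboajoure.
Rule 3 (intervocalic spirantization): /b/ is a stop between vowels /o/ and /o/, so it spirantizes to the fricative [v]. /baurooboajoure/ → bauroovoajoure.
Rule 4 (pre-rhotic lowering): /u/ is a high vowel immediately before /r/, so it lowers to [o]. /u/ is a high vowel immediately before /r/, so it lowers to [o]. /bauroovoajoure/ → baoroovoajoore.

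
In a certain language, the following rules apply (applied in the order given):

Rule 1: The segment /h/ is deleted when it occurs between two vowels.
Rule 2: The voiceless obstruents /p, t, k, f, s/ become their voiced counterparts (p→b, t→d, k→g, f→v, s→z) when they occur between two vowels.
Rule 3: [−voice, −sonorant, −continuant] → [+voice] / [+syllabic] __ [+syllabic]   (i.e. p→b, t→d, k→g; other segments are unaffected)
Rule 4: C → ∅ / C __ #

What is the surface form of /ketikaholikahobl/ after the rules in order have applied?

Rule 1 (intervocalic h-deletion): /h/ occurs between vowels /a/ and /o/, so it deletes. /h/ occurs between vowels /a/ and /o/, so it deletes. /ketikaholikahobl/ → ketikaolikaobl.
Rule 2 (intervocalic voicing): /t/ is a voiceless obstruent between vowels /e/ and /i/, so it voices to [d]. /k/ is a voiceless obstruent between vowels /i/ and /a/, so it voices to [g]. /k/ is a voiceless obstruent between vowels /i/ and /a/, so it voices to [g]. /ketikaolikaobl/ → kedigaoligaobl.
Rule 3 (intervocalic voicing): no segment meets the environment; /kedigaoligaobl/ is unchanged.
Rule 4 (final cluster simplification): /l/ is the second consonant of a word-final cluster /bl/, so it deletes. /kedigaoligaobl/ → kedigaoligaob.

kedigaoligaob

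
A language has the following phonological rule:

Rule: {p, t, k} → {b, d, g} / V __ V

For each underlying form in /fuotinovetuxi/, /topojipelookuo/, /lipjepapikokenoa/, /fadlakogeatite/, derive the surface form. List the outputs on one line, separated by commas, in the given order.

fuodinoveduxi, tobojibelooguo, lipjebabigogenoa, fadlagogeadide

/fuotinovetuxi/: /t/ is a voiceless stop between vowels /o/ and /i/, so it voices to [d]. /t/ is a voiceless stop between vowels /e/ and /u/, so it voices to [d]. → [fuodinoveduxi].
/topojipelookuo/: /p/ is a voiceless stop between vowels /o/ and /o/, so it voices to [b]. /p/ is a voiceless stop between vowels /i/ and /e/, so it voices to [b]. /k/ is a voiceless stop between vowels /o/ and /u/, so it voices to [g]. → [tobojibelooguo].
/lipjepapikokenoa/: /p/ is a voiceless stop between vowels /e/ and /a/, so it voices to [b]. /p/ is a voiceless stop between vowels /a/ and /i/, so it voices to [b]. /k/ is a voiceless stop between vowels /i/ and /o/, so it voices to [g]. /k/ is a voiceless stop between vowels /o/ and /e/, so it voices to [g]. → [lipjebabigogenoa].
/fadlakogeatite/: /k/ is a voiceless stop between vowels /a/ and /o/, so it voices to [g]. /t/ is a voiceless stop between vowels /a/ and /i/, so it voices to [d]. /t/ is a voiceless stop between vowels /i/ and /e/, so it voices to [d]. → [fadlagogeadide].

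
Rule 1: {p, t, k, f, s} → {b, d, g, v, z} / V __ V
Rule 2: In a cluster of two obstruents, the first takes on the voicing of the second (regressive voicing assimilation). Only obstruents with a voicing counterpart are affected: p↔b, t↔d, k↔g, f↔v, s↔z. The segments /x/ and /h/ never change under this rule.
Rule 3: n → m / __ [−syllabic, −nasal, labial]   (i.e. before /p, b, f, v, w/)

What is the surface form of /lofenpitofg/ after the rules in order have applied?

Rule 1 (intervocalic voicing): /f/ is a voiceless obstruent between vowels /o/ and /e/, so it voices to [v]. /t/ is a voiceless obstruent between vowels /i/ and /o/, so it voices to [d]. /lofenpitofg/ → lovenpidofg.
Rule 2 (regressive voicing assimilation): /f/ precedes the voiced obstruent /g/, so it voices to [v] by assimilation. /lovenpidofg/ → lovenpidovg.
Rule 3 (nasal place assimilation): /n/ precedes the labial consonant /p/, so it assimilates in place to [m]. /lovenpidovg/ → lovempidovg.

lovempidovg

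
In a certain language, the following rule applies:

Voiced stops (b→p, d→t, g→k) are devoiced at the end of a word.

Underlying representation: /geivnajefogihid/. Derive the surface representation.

geivnajefogihit

Scanning /geivnajefogihid/: /g/ at position 1 is not in the conditioning environment; /g/ at position 11 is not in the conditioning environment; /d/ is a voiced stop in word-final position, so it devoices to [t].
Result: [geivnajefogihit].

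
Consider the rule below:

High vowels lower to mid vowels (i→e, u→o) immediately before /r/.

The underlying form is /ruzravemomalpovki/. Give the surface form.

ruzravemomalpovki

No segment of /ruzravemomalpovki/ meets the structural description of the rule, so the form surfaces unchanged.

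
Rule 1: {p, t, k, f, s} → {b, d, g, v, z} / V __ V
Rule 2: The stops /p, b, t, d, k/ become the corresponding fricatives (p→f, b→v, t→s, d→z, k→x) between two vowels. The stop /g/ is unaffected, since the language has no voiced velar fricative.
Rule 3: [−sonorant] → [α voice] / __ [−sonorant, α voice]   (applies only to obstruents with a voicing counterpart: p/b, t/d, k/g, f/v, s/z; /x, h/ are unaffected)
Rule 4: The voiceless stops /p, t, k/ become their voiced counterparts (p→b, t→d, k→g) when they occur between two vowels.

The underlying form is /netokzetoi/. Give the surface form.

Rule 1 (intervocalic voicing): /t/ is a voiceless obstruent between vowels /e/ and /o/, so it voices to [d]. /t/ is a voiceless obstruent between vowels /e/ and /o/, so it voices to [d]. /netokzetoi/ → nedokzedoi.
Rule 2 (intervocalic spirantization): /d/ is a stop between vowels /e/ and /o/, so it spirantizes to the fricative [z]. /d/ is a stop between vowels /e/ and /o/, so it spirantizes to the fricative [z]. /nedokzedoi/ → nezokzezoi.
Rule 3 (regressive voicing assimilation): /k/ precedes the voiced obstruent /z/, so it voices to [g] by assimilation. /nezokzezoi/ → nezogzezoi.
Rule 4 (intervocalic voicing): no segment meets the environment; /nezogzezoi/ is unchanged.

nezogzezoi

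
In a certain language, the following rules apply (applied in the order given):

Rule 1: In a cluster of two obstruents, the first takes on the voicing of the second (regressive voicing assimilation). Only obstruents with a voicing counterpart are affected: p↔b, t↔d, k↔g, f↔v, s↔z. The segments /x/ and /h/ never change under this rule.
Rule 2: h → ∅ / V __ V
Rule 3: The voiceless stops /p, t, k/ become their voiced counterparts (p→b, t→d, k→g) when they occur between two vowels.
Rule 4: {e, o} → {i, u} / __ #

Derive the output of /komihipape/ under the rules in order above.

komiibabi

Rule 1 (regressive voicing assimilation): no segment meets the environment; /komihipape/ is unchanged.
Rule 2 (intervocalic h-deletion): /h/ occurs between vowels /i/ and /i/, so it deletes. /komihipape/ → komiipape.
Rule 3 (intervocalic voicing): /p/ is a voiceless stop between vowels /i/ and /a/, so it voices to [b]. /p/ is a voiceless stop between vowels /a/ and /e/, so it voices to [b]. /komiipape/ → komiibabe.
Rule 4 (final vowel raising): /e/ is a mid vowel in word-final position, so it raises to [i]. /komiibabe/ → komiibabi.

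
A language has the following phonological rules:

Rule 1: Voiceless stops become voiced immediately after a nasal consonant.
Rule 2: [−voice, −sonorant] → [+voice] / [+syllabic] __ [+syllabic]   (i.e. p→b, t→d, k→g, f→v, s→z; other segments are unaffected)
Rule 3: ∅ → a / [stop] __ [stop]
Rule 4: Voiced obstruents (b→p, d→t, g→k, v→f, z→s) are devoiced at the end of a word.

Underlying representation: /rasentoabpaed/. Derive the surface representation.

Rule 1 (post-nasal voicing): /t/ is a voiceless stop immediately after the nasal /n/, so it voices to [d]. /rasentoabpaed/ → rasendoabpaed.
Rule 2 (intervocalic voicing): /s/ is a voiceless obstruent between vowels /a/ and /e/, so it voices to [z]. /rasendoabpaed/ → razendoabpaed.
Rule 3 (stop-cluster a-epenthesis): /b/ and /p/ form a stop–stop cluster, so [a] is inserted between them. /razendoabpaed/ → razendoabapaed.
Rule 4 (final devoicing): /d/ is a voiced obstruent in word-final position, so it devoices to [t]. /razendoabapaed/ → razendoabapaet.

razendoabapaet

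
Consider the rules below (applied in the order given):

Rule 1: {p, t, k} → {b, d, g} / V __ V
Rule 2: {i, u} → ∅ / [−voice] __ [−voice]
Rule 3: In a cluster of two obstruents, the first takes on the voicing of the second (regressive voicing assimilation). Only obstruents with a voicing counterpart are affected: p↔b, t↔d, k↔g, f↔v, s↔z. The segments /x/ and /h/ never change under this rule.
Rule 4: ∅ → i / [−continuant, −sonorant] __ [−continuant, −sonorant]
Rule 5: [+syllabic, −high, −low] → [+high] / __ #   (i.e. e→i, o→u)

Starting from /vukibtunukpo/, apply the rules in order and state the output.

Rule 1 (intervocalic voicing): /k/ is a voiceless stop between vowels /u/ and /i/, so it voices to [g]. /vukibtunukpo/ → vugibtunukpo.
Rule 2 (high vowel syncope): no segment meets the environment; /vugibtunukpo/ is unchanged.
Rule 3 (regressive voicing assimilation): /b/ precedes the voiceless obstruent /t/, so it devoices to [p] by assimilation. /vugibtunukpo/ → vugiptunukpo.
Rule 4 (stop-cluster i-epenthesis): /p/ and /t/ form a stop–stop cluster, so [i] is inserted between them. /k/ and /p/ form a stop–stop cluster, so [i] is inserted between them. /vugiptunukpo/ → vugipitunukipo.
Rule 5 (final vowel raising): /o/ is a mid vowel in word-final position, so it raises to [u]. /vugipitunukipo/ → vugipitunukipu.

vugipitunukipu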